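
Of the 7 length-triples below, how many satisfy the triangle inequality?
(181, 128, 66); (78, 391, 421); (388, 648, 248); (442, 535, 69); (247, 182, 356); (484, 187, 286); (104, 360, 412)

4

(66,128,181): 66+128 > 181 → valid
(78,391,421): 78+391 > 421 → valid
(248,388,648): 248+388 ≤ 648 → not valid
(69,442,535): 69+442 ≤ 535 → not valid
(182,247,356): 182+247 > 356 → valid
(187,286,484): 187+286 ≤ 484 → not valid
(104,360,412): 104+360 > 412 → valid
4 of the 7 triples form a triangle.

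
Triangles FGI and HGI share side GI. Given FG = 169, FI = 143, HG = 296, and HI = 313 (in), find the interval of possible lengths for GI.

26 < GI < 312

From triangle FGI: |169 − 143| < GI < 169 + 143, i.e. 26 < GI < 312.
From triangle HGI: 17 < GI < 609.
Both must hold, so GI lies in the intersection.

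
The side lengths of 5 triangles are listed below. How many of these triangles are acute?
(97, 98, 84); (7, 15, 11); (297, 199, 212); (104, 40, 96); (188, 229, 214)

2

(97,98,84): 84²+97² = 16465 > 9604 = 98² → acute
(7,15,11): 7²+11² = 170 < 225 = 15² → obtuse
(297,199,212): 199²+212² = 84545 < 88209 = 297² → obtuse
(104,40,96): 40²+96² = 10816 = 104² → right
(188,229,214): 188²+214² = 81140 > 52441 = 229² → acute
2 of the 5 are acute.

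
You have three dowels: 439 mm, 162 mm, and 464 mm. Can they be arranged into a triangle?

Yes

The longest side is 464, and the other two sum to 601.
Since 601 > 464, the triangle inequality holds.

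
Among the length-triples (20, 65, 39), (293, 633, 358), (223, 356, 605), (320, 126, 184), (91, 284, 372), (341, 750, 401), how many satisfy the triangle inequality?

2

(20,39,65): 20+39 ≤ 65 → not valid
(293,358,633): 293+358 > 633 → valid
(223,356,605): 223+356 ≤ 605 → not valid
(126,184,320): 126+184 ≤ 320 → not valid
(91,284,372): 91+284 > 372 → valid
(341,401,750): 341+401 ≤ 750 → not valid
2 of the 6 triples form a triangle.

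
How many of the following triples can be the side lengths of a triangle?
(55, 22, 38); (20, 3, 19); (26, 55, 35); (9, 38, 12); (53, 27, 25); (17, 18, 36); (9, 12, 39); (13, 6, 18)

(22,38,55): 22+38 > 55 → valid
(3,19,20): 3+19 > 20 → valid
(26,35,55): 26+35 > 55 → valid
(9,12,38): 9+12 ≤ 38 → not valid
(25,27,53): 25+27 ≤ 53 → not valid
(17,18,36): 17+18 ≤ 36 → not valid
(9,12,39): 9+12 ≤ 39 → not valid
(6,13,18): 6+13 > 18 → valid
4 of the 8 triples form a triangle.

4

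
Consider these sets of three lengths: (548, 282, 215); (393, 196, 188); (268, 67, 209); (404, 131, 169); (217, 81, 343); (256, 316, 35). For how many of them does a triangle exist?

(215,282,548): 215+282 ≤ 548 → not valid
(188,196,393): 188+196 ≤ 393 → not valid
(67,209,268): 67+209 > 268 → valid
(131,169,404): 131+169 ≤ 404 → not valid
(81,217,343): 81+217 ≤ 343 → not valid
(35,256,316): 35+256 ≤ 316 → not valid
1 of the 6 triples forms a triangle.

1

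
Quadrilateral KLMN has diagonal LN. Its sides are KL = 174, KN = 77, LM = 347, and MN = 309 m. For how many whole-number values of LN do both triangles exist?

From triangle KLN: 97 < LN < 251.
From triangle MLN: 38 < LN < 656.
Intersection: 97 < LN < 251, so integers 98 through 250: 153 values.

153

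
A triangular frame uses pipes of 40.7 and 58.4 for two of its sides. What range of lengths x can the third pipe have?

17.7 < x < 99.1

By the triangle inequality, x must be less than 40.7 + 58.4 = 99.1 and greater than |40.7 − 58.4| = 17.7.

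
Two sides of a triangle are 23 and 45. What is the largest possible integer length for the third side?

The third side must be strictly less than 23 + 45 = 68.
The largest integer below 68 is 67.

67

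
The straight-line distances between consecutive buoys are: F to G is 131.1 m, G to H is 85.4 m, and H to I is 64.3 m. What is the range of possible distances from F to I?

The maximum is all hops collinear in one direction: 131.1 + 85.4 + 64.3 = 280.8.
The longest hop is 131.1; the others sum to 149.7. Since 131.1 ≤ 149.7, the path can fold back on itself completely, so the minimum distance is 0.

0 ≤ FI ≤ 280.8 m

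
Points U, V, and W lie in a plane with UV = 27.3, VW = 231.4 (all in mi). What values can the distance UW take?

By the triangle inequality, |27.3 − 231.4| ≤ UW ≤ 27.3 + 231.4.

204.1 ≤ UW ≤ 258.7 mi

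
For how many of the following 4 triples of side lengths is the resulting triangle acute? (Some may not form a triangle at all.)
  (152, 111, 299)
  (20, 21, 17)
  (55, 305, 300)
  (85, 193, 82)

(152,111,299): 111+152 ≤ 299, not a triangle
(20,21,17): 17²+20² = 689 > 441 = 21² → acute
(55,305,300): 55²+300² = 93025 = 305² → right
(85,193,82): 82+85 ≤ 193, not a triangle
1 of the 4 is acute.

1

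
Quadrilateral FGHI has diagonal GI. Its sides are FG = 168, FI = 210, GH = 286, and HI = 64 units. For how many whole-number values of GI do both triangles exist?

127

From triangle FGI: 42 < GI < 378.
From triangle HGI: 222 < GI < 350.
Intersection: 222 < GI < 350, so integers 223 through 349: 127 values.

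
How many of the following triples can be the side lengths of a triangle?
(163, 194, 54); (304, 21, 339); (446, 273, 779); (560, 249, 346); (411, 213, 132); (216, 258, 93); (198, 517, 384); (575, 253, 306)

4

(54,163,194): 54+163 > 194 → valid
(21,304,339): 21+304 ≤ 339 → not valid
(273,446,779): 273+446 ≤ 779 → not valid
(249,346,560): 249+346 > 560 → valid
(132,213,411): 132+213 ≤ 411 → not valid
(93,216,258): 93+216 > 258 → valid
(198,384,517): 198+384 > 517 → valid
(253,306,575): 253+306 ≤ 575 → not valid
4 of the 8 triples form a triangle.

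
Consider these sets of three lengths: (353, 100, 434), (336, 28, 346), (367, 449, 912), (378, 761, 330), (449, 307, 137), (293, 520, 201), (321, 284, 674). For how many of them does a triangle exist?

2

(100,353,434): 100+353 > 434 → valid
(28,336,346): 28+336 > 346 → valid
(367,449,912): 367+449 ≤ 912 → not valid
(330,378,761): 330+378 ≤ 761 → not valid
(137,307,449): 137+307 ≤ 449 → not valid
(201,293,520): 201+293 ≤ 520 → not valid
(284,321,674): 284+321 ≤ 674 → not valid
2 of the 7 triples form a triangle.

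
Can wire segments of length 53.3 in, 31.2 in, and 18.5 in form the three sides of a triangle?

The longest side is 53.3, but the other two sum to only 49.7.
49.7 < 53.3, so the triangle inequality fails.

No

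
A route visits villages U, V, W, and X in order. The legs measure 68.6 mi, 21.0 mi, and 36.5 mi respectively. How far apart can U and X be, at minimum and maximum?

11.1 ≤ UX ≤ 126.1 mi

The maximum is all hops collinear in one direction: 68.6 + 21.0 + 36.5 = 126.1.
The longest hop is 68.6; the others sum to 57.5. Folding the others back against it leaves at least 68.6 − 57.5 = 11.1.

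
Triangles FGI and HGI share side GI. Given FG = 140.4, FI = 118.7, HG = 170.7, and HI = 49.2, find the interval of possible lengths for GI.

From triangle FGI: |140.4 − 118.7| < GI < 140.4 + 118.7, i.e. 21.7 < GI < 259.1.
From triangle HGI: 121.5 < GI < 219.9.
Both must hold, so GI lies in the intersection.

121.5 < GI < 219.9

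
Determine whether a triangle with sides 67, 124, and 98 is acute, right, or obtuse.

obtuse

Compare the square of the longest side to the sum of squares of the other two: 67² + 98² = 14093 < 15376 = 124².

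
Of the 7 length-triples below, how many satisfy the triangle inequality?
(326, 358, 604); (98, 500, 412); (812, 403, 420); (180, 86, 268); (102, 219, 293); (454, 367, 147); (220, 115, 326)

(326,358,604): 326+358 > 604 → valid
(98,412,500): 98+412 > 500 → valid
(403,420,812): 403+420 > 812 → valid
(86,180,268): 86+180 ≤ 268 → not valid
(102,219,293): 102+219 > 293 → valid
(147,367,454): 147+367 > 454 → valid
(115,220,326): 115+220 > 326 → valid
6 of the 7 triples form a triangle.

6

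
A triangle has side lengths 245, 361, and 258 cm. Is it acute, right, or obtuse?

obtuse

Compare the square of the longest side to the sum of squares of the other two: 245² + 258² = 126589 < 130321 = 361².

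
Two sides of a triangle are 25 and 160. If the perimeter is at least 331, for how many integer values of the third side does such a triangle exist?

Triangle inequality: 135 < x < 185. Perimeter ≥ 331 gives x ≥ 331 − 25 − 160 = 146.
So 146 ≤ x < 185; integers 146 through 184: 39 values.

39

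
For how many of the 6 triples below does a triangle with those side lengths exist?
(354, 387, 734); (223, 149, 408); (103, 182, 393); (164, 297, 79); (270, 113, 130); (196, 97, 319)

(354,387,734): 354+387 > 734 → valid
(149,223,408): 149+223 ≤ 408 → not valid
(103,182,393): 103+182 ≤ 393 → not valid
(79,164,297): 79+164 ≤ 297 → not valid
(113,130,270): 113+130 ≤ 270 → not valid
(97,196,319): 97+196 ≤ 319 → not valid
1 of the 6 triples forms a triangle.

1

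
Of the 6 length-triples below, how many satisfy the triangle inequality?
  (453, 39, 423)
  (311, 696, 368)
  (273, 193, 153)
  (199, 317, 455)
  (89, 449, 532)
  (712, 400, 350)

(39,423,453): 39+423 > 453 → valid
(311,368,696): 311+368 ≤ 696 → not valid
(153,193,273): 153+193 > 273 → valid
(199,317,455): 199+317 > 455 → valid
(89,449,532): 89+449 > 532 → valid
(350,400,712): 350+400 > 712 → valid
5 of the 6 triples form a triangle.

5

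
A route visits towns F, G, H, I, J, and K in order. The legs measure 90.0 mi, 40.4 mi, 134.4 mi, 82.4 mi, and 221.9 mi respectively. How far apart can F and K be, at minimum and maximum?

The maximum is all hops collinear in one direction: 90.0 + 40.4 + 134.4 + 82.4 + 221.9 = 569.1.
The longest hop is 221.9; the others sum to 347.2. Since 221.9 ≤ 347.2, the path can fold back on itself completely, so the minimum distance is 0.

0 ≤ FK ≤ 569.1 mi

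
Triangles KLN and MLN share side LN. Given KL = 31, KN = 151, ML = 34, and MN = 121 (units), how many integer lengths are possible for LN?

34

From triangle KLN: 120 < LN < 182.
From triangle MLN: 87 < LN < 155.
Intersection: 120 < LN < 155, so integers 121 through 154: 34 values.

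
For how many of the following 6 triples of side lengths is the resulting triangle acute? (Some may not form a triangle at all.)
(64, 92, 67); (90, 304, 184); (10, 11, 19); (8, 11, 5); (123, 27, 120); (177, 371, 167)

(64,92,67): 64²+67² = 8585 > 8464 = 92² → acute
(90,304,184): 90+184 ≤ 304, not a triangle
(10,11,19): 10²+11² = 221 < 361 = 19² → obtuse
(8,11,5): 5²+8² = 89 < 121 = 11² → obtuse
(123,27,120): 27²+120² = 15129 = 123² → right
(177,371,167): 167+177 ≤ 371, not a triangle
1 of the 6 is acute.

1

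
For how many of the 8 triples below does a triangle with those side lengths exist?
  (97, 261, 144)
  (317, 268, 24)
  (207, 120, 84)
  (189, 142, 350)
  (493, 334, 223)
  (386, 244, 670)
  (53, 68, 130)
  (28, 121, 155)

(97,144,261): 97+144 ≤ 261 → not valid
(24,268,317): 24+268 ≤ 317 → not valid
(84,120,207): 84+120 ≤ 207 → not valid
(142,189,350): 142+189 ≤ 350 → not valid
(223,334,493): 223+334 > 493 → valid
(244,386,670): 244+386 ≤ 670 → not valid
(53,68,130): 53+68 ≤ 130 → not valid
(28,121,155): 28+121 ≤ 155 → not valid
1 of the 8 triples forms a triangle.

1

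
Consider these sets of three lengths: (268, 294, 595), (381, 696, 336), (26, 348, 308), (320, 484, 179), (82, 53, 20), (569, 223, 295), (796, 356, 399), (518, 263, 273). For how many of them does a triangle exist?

(268,294,595): 268+294 ≤ 595 → not valid
(336,381,696): 336+381 > 696 → valid
(26,308,348): 26+308 ≤ 348 → not valid
(179,320,484): 179+320 > 484 → valid
(20,53,82): 20+53 ≤ 82 → not valid
(223,295,569): 223+295 ≤ 569 → not valid
(356,399,796): 356+399 ≤ 796 → not valid
(263,273,518): 263+273 > 518 → valid
3 of the 8 triples form a triangle.

3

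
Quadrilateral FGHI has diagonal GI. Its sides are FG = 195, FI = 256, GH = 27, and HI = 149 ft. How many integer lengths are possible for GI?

From triangle FGI: 61 < GI < 451.
From triangle HGI: 122 < GI < 176.
Intersection: 122 < GI < 176, so integers 123 through 175: 53 values.

53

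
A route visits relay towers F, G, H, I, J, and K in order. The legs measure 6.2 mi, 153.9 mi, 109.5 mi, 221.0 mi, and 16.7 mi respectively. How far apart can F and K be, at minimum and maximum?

0 ≤ FK ≤ 507.3 mi

The maximum is all hops collinear in one direction: 6.2 + 153.9 + 109.5 + 221.0 + 16.7 = 507.3.
The longest hop is 221.0; the others sum to 286.3. Since 221.0 ≤ 286.3, the path can fold back on itself completely, so the minimum distance is 0.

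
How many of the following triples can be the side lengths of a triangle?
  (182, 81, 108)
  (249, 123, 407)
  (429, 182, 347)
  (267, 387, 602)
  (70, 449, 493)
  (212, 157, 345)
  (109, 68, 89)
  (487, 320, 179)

7

(81,108,182): 81+108 > 182 → valid
(123,249,407): 123+249 ≤ 407 → not valid
(182,347,429): 182+347 > 429 → valid
(267,387,602): 267+387 > 602 → valid
(70,449,493): 70+449 > 493 → valid
(157,212,345): 157+212 > 345 → valid
(68,89,109): 68+89 > 109 → valid
(179,320,487): 179+320 > 487 → valid
7 of the 8 triples form a triangle.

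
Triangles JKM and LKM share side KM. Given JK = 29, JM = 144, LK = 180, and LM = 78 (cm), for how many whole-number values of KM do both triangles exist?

From triangle JKM: 115 < KM < 173.
From triangle LKM: 102 < KM < 258.
Intersection: 115 < KM < 173, so integers 116 through 172: 57 values.

57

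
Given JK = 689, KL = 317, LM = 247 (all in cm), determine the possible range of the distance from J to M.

The maximum is all hops collinear in one direction: 689 + 317 + 247 = 1253.
The longest hop is 689; the others sum to 564. Folding the others back against it leaves at least 689 − 564 = 125.

125 ≤ JM ≤ 1253 cm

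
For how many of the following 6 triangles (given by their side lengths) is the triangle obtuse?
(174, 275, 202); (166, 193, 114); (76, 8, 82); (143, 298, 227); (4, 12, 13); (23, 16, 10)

5

(174,275,202): 174²+202² = 71080 < 75625 = 275² → obtuse
(166,193,114): 114²+166² = 40552 > 37249 = 193² → acute
(76,8,82): 8²+76² = 5840 < 6724 = 82² → obtuse
(143,298,227): 143²+227² = 71978 < 88804 = 298² → obtuse
(4,12,13): 4²+12² = 160 < 169 = 13² → obtuse
(23,16,10): 10²+16² = 356 < 529 = 23² → obtuse
5 of the 6 are obtuse.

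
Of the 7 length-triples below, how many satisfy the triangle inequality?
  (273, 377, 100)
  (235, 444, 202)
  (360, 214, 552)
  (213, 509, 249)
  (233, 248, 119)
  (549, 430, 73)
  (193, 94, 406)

(100,273,377): 100+273 ≤ 377 → not valid
(202,235,444): 202+235 ≤ 444 → not valid
(214,360,552): 214+360 > 552 → valid
(213,249,509): 213+249 ≤ 509 → not valid
(119,233,248): 119+233 > 248 → valid
(73,430,549): 73+430 ≤ 549 → not valid
(94,193,406): 94+193 ≤ 406 → not valid
2 of the 7 triples form a triangle.

2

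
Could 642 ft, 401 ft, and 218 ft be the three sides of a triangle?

No

The longest side is 642, but the other two sum to only 619.
619 < 642, so the triangle inequality fails.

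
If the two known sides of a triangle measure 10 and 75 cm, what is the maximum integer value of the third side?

The third side must be strictly less than 10 + 75 = 85.
The largest integer below 85 is 84.

84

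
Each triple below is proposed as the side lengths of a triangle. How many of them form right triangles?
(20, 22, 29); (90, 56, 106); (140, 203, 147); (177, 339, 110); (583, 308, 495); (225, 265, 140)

(20,22,29): 20²+22² = 884 > 841 = 29² → acute
(90,56,106): 56²+90² = 11236 = 106² → right
(140,203,147): 140²+147² = 41209 = 203² → right
(177,339,110): 110+177 ≤ 339, not a triangle
(583,308,495): 308²+495² = 339889 = 583² → right
(225,265,140): 140²+225² = 70225 = 265² → right
4 of the 6 are right.

4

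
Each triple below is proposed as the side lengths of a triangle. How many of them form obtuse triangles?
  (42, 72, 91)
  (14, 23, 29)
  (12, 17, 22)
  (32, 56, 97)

3

(42,72,91): 42²+72² = 6948 < 8281 = 91² → obtuse
(14,23,29): 14²+23² = 725 < 841 = 29² → obtuse
(12,17,22): 12²+17² = 433 < 484 = 22² → obtuse
(32,56,97): 32+56 ≤ 97, not a triangle
3 of the 4 are obtuse.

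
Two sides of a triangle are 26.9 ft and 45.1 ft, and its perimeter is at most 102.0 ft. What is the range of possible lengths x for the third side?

Triangle inequality alone gives 18.2 < x < 72.0.
The perimeter condition gives x ≤ 102.0 − 26.9 − 45.1 = 30.0.
Intersecting the two: 18.2 < x ≤ 30.0.

18.2 < x ≤ 30.0 ft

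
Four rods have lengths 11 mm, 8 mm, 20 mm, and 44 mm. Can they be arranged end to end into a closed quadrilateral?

For a quadrilateral, each side must be shorter than the sum of the others.
Here the longest side is 44, but the remaining 3 sides sum to only 39.

No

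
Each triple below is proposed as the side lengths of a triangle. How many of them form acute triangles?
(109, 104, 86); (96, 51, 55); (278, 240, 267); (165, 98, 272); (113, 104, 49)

3

(109,104,86): 86²+104² = 18212 > 11881 = 109² → acute
(96,51,55): 51²+55² = 5626 < 9216 = 96² → obtuse
(278,240,267): 240²+267² = 128889 > 77284 = 278² → acute
(165,98,272): 98+165 ≤ 272, not a triangle
(113,104,49): 49²+104² = 13217 > 12769 = 113² → acute
3 of the 5 are acute.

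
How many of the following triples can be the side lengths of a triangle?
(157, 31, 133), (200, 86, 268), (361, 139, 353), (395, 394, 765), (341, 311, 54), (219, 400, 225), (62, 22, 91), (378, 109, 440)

7

(31,133,157): 31+133 > 157 → valid
(86,200,268): 86+200 > 268 → valid
(139,353,361): 139+353 > 361 → valid
(394,395,765): 394+395 > 765 → valid
(54,311,341): 54+311 > 341 → valid
(219,225,400): 219+225 > 400 → valid
(22,62,91): 22+62 ≤ 91 → not valid
(109,378,440): 109+378 > 440 → valid
7 of the 8 triples form a triangle.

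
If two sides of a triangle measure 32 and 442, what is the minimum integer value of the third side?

The third side must be strictly greater than |32 − 442| = 410.
The smallest integer above 410 is 411.

411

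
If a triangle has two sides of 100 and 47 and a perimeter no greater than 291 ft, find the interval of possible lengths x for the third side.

53 < x ≤ 144

Triangle inequality alone gives 53 < x < 147.
The perimeter condition gives x ≤ 291 − 100 − 47 = 144.
Intersecting the two: 53 < x ≤ 144.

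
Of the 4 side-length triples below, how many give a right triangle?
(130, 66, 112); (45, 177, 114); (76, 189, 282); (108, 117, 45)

2

(130,66,112): 66²+112² = 16900 = 130² → right
(45,177,114): 45+114 ≤ 177, not a triangle
(76,189,282): 76+189 ≤ 282, not a triangle
(108,117,45): 45²+108² = 13689 = 117² → right
2 of the 4 are right.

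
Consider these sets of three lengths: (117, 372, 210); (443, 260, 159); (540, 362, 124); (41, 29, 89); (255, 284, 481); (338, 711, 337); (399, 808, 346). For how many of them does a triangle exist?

(117,210,372): 117+210 ≤ 372 → not valid
(159,260,443): 159+260 ≤ 443 → not valid
(124,362,540): 124+362 ≤ 540 → not valid
(29,41,89): 29+41 ≤ 89 → not valid
(255,284,481): 255+284 > 481 → valid
(337,338,711): 337+338 ≤ 711 → not valid
(346,399,808): 346+399 ≤ 808 → not valid
1 of the 7 triples forms a triangle.

1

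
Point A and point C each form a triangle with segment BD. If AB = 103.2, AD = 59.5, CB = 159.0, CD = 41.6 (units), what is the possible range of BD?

117.4 < BD < 162.7

From triangle ABD: |103.2 − 59.5| < BD < 103.2 + 59.5, i.e. 43.7 < BD < 162.7.
From triangle CBD: 117.4 < BD < 200.6.
Both must hold, so BD lies in the intersection.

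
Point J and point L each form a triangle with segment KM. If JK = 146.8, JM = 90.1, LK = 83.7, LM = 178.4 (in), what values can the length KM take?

94.7 < KM < 236.9

From triangle JKM: |146.8 − 90.1| < KM < 146.8 + 90.1, i.e. 56.7 < KM < 236.9.
From triangle LKM: 94.7 < KM < 262.1.
Both must hold, so KM lies in the intersection.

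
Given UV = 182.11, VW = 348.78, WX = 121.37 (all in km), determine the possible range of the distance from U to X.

45.30 ≤ UX ≤ 652.26 km

The maximum is all hops collinear in one direction: 182.11 + 348.78 + 121.37 = 652.26.
The longest hop is 348.78; the others sum to 303.48. Folding the others back against it leaves at least 348.78 − 303.48 = 45.30.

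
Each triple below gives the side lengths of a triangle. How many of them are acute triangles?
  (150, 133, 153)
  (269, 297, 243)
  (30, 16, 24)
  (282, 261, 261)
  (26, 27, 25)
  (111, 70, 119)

5

(150,133,153): 133²+150² = 40189 > 23409 = 153² → acute
(269,297,243): 243²+269² = 131410 > 88209 = 297² → acute
(30,16,24): 16²+24² = 832 < 900 = 30² → obtuse
(282,261,261): 261²+261² = 136242 > 79524 = 282² → acute
(26,27,25): 25²+26² = 1301 > 729 = 27² → acute
(111,70,119): 70²+111² = 17221 > 14161 = 119² → acute
5 of the 6 are acute.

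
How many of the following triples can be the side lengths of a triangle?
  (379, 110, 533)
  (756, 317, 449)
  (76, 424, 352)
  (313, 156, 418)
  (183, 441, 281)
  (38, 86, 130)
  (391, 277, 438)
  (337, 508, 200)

(110,379,533): 110+379 ≤ 533 → not valid
(317,449,756): 317+449 > 756 → valid
(76,352,424): 76+352 > 424 → valid
(156,313,418): 156+313 > 418 → valid
(183,281,441): 183+281 > 441 → valid
(38,86,130): 38+86 ≤ 130 → not valid
(277,391,438): 277+391 > 438 → valid
(200,337,508): 200+337 > 508 → valid
6 of the 8 triples form a triangle.

6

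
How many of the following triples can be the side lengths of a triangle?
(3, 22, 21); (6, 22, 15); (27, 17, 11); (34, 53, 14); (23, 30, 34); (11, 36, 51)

(3,21,22): 3+21 > 22 → valid
(6,15,22): 6+15 ≤ 22 → not valid
(11,17,27): 11+17 > 27 → valid
(14,34,53): 14+34 ≤ 53 → not valid
(23,30,34): 23+30 > 34 → valid
(11,36,51): 11+36 ≤ 51 → not valid
3 of the 6 triples form a triangle.

3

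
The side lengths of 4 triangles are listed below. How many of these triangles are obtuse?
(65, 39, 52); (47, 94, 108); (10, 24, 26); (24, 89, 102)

(65,39,52): 39²+52² = 4225 = 65² → right
(47,94,108): 47²+94² = 11045 < 11664 = 108² → obtuse
(10,24,26): 10²+24² = 676 = 26² → right
(24,89,102): 24²+89² = 8497 < 10404 = 102² → obtuse
2 of the 4 are obtuse.

2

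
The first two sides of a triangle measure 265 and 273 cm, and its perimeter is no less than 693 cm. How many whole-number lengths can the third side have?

Triangle inequality: 8 < x < 538. Perimeter ≥ 693 gives x ≥ 693 − 265 − 273 = 155.
So 155 ≤ x < 538; integers 155 through 537: 383 values.

383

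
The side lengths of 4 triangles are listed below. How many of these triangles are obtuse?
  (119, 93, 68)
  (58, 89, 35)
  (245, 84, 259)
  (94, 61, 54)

(119,93,68): 68²+93² = 13273 < 14161 = 119² → obtuse
(58,89,35): 35²+58² = 4589 < 7921 = 89² → obtuse
(245,84,259): 84²+245² = 67081 = 259² → right
(94,61,54): 54²+61² = 6637 < 8836 = 94² → obtuse
3 of the 4 are obtuse.

3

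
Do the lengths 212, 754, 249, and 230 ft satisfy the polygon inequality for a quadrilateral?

No

For a quadrilateral, each side must be shorter than the sum of the others.
Here the longest side is 754, but the remaining 3 sides sum to only 691.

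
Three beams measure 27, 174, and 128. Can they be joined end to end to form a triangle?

The longest side is 174, but the other two sum to only 155.
155 < 174, so the triangle inequality fails.

No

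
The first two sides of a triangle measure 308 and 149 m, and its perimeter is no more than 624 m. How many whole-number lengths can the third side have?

Triangle inequality: 159 < x < 457. Perimeter ≤ 624 gives x ≤ 624 − 308 − 149 = 167.
So 159 < x ≤ 167; integers 160 through 167: 8 values.

8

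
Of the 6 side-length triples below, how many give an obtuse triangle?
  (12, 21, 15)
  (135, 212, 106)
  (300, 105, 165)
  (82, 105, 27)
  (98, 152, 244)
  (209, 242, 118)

(12,21,15): 12²+15² = 369 < 441 = 21² → obtuse
(135,212,106): 106²+135² = 29461 < 44944 = 212² → obtuse
(300,105,165): 105+165 ≤ 300, not a triangle
(82,105,27): 27²+82² = 7453 < 11025 = 105² → obtuse
(98,152,244): 98²+152² = 32708 < 59536 = 244² → obtuse
(209,242,118): 118²+209² = 57605 < 58564 = 242² → obtuse
5 of the 6 are obtuse.

5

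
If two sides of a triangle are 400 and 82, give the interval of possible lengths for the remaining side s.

By the triangle inequality, s must be less than 400 + 82 = 482 and greater than |400 − 82| = 318.

318 < s < 482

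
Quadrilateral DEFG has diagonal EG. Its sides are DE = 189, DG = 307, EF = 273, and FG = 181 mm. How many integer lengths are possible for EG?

From triangle DEG: 118 < EG < 496.
From triangle FEG: 92 < EG < 454.
Intersection: 118 < EG < 454, so integers 119 through 453: 335 values.

335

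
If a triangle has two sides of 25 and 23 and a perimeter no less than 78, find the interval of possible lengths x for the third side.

30 ≤ x < 48

Triangle inequality alone gives 2 < x < 48.
The perimeter condition gives x ≥ 78 − 25 − 23 = 30.
Intersecting the two: 30 ≤ x < 48.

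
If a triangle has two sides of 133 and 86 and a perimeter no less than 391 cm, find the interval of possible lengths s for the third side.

Triangle inequality alone gives 47 < s < 219.
The perimeter condition gives s ≥ 391 − 133 − 86 = 172.
Intersecting the two: 172 ≤ s < 219.

172 ≤ s < 219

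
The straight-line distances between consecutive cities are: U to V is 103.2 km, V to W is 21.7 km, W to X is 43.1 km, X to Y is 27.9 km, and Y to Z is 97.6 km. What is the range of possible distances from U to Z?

0 ≤ UZ ≤ 293.5 km

The maximum is all hops collinear in one direction: 103.2 + 21.7 + 43.1 + 27.9 + 97.6 = 293.5.
The longest hop is 103.2; the others sum to 190.3. Since 103.2 ≤ 190.3, the path can fold back on itself completely, so the minimum distance is 0.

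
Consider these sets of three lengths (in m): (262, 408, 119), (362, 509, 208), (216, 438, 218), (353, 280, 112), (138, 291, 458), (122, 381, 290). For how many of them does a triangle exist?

(119,262,408): 119+262 ≤ 408 → not valid
(208,362,509): 208+362 > 509 → valid
(216,218,438): 216+218 ≤ 438 → not valid
(112,280,353): 112+280 > 353 → valid
(138,291,458): 138+291 ≤ 458 → not valid
(122,290,381): 122+290 > 381 → valid
3 of the 6 triples form a triangle.

3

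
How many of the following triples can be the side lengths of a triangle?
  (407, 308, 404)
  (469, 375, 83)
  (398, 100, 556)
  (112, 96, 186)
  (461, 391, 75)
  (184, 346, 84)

(308,404,407): 308+404 > 407 → valid
(83,375,469): 83+375 ≤ 469 → not valid
(100,398,556): 100+398 ≤ 556 → not valid
(96,112,186): 96+112 > 186 → valid
(75,391,461): 75+391 > 461 → valid
(84,184,346): 84+184 ≤ 346 → not valid
3 of the 6 triples form a triangle.

3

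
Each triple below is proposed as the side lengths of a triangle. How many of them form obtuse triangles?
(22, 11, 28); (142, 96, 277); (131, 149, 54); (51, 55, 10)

(22,11,28): 11²+22² = 605 < 784 = 28² → obtuse
(142,96,277): 96+142 ≤ 277, not a triangle
(131,149,54): 54²+131² = 20077 < 22201 = 149² → obtuse
(51,55,10): 10²+51² = 2701 < 3025 = 55² → obtuse
3 of the 4 are obtuse.

3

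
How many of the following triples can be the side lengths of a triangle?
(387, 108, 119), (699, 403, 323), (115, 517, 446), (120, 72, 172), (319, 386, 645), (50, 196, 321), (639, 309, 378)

(108,119,387): 108+119 ≤ 387 → not valid
(323,403,699): 323+403 > 699 → valid
(115,446,517): 115+446 > 517 → valid
(72,120,172): 72+120 > 172 → valid
(319,386,645): 319+386 > 645 → valid
(50,196,321): 50+196 ≤ 321 → not valid
(309,378,639): 309+378 > 639 → valid
5 of the 7 triples form a triangle.

5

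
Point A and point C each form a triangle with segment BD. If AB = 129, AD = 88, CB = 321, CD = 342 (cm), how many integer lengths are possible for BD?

From triangle ABD: 41 < BD < 217.
From triangle CBD: 21 < BD < 663.
Intersection: 41 < BD < 217, so integers 42 through 216: 175 values.

175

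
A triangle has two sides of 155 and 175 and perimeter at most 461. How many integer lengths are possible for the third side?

Triangle inequality: 20 < x < 330. Perimeter ≤ 461 gives x ≤ 461 − 155 − 175 = 131.
So 20 < x ≤ 131; integers 21 through 131: 111 values.

111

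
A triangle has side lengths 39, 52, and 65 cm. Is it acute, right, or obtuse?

Compare the square of the longest side to the sum of squares of the other two: 39² + 52² = 4225 = 65².

right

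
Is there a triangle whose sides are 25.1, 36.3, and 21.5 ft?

The longest side is 36.3, and the other two sum to 46.6.
Since 46.6 > 36.3, the triangle inequality holds.

Yes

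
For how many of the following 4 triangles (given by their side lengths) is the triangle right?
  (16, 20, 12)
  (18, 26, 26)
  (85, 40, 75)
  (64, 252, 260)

3

(16,20,12): 12²+16² = 400 = 20² → right
(18,26,26): 18²+26² = 1000 > 676 = 26² → acute
(85,40,75): 40²+75² = 7225 = 85² → right
(64,252,260): 64²+252² = 67600 = 260² → right
3 of the 4 are right.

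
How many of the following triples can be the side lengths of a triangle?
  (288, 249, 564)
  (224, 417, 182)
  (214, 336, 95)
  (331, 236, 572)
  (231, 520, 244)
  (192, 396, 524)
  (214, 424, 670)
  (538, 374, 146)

(249,288,564): 249+288 ≤ 564 → not valid
(182,224,417): 182+224 ≤ 417 → not valid
(95,214,336): 95+214 ≤ 336 → not valid
(236,331,572): 236+331 ≤ 572 → not valid
(231,244,520): 231+244 ≤ 520 → not valid
(192,396,524): 192+396 > 524 → valid
(214,424,670): 214+424 ≤ 670 → not valid
(146,374,538): 146+374 ≤ 538 → not valid
1 of the 8 triples forms a triangle.

1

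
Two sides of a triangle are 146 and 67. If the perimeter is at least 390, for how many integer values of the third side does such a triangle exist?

Triangle inequality: 79 < x < 213. Perimeter ≥ 390 gives x ≥ 390 − 146 − 67 = 177.
So 177 ≤ x < 213; integers 177 through 212: 36 values.

36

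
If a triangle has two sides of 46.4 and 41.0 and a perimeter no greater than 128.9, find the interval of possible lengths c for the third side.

Triangle inequality alone gives 5.4 < c < 87.4.
The perimeter condition gives c ≤ 128.9 − 46.4 − 41.0 = 41.5.
Intersecting the two: 5.4 < c ≤ 41.5.

5.4 < c ≤ 41.5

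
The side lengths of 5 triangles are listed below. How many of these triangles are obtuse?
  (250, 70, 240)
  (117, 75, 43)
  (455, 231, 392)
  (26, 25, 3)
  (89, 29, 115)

(250,70,240): 70²+240² = 62500 = 250² → right
(117,75,43): 43²+75² = 7474 < 13689 = 117² → obtuse
(455,231,392): 231²+392² = 207025 = 455² → right
(26,25,3): 3²+25² = 634 < 676 = 26² → obtuse
(89,29,115): 29²+89² = 8762 < 13225 = 115² → obtuse
3 of the 5 are obtuse.

3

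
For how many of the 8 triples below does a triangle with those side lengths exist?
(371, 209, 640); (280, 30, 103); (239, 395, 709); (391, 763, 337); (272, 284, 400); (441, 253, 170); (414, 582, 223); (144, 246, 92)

2

(209,371,640): 209+371 ≤ 640 → not valid
(30,103,280): 30+103 ≤ 280 → not valid
(239,395,709): 239+395 ≤ 709 → not valid
(337,391,763): 337+391 ≤ 763 → not valid
(272,284,400): 272+284 > 400 → valid
(170,253,441): 170+253 ≤ 441 → not valid
(223,414,582): 223+414 > 582 → valid
(92,144,246): 92+144 ≤ 246 → not valid
2 of the 8 triples form a triangle.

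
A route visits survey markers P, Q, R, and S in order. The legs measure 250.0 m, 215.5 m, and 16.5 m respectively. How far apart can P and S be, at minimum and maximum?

18.0 ≤ PS ≤ 482.0 m

The maximum is all hops collinear in one direction: 250.0 + 215.5 + 16.5 = 482.0.
The longest hop is 250.0; the others sum to 232.0. Folding the others back against it leaves at least 250.0 − 232.0 = 18.0.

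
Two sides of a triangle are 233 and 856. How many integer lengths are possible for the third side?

465

The third side lies in the open interval (623, 1089).
Integers from 624 to 1088 inclusive: 1088 − 624 + 1 = 465.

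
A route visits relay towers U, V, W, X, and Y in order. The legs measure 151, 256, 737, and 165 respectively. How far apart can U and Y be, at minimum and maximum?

The maximum is all hops collinear in one direction: 151 + 256 + 737 + 165 = 1309.
The longest hop is 737; the others sum to 572. Folding the others back against it leaves at least 737 − 572 = 165.

165 ≤ UY ≤ 1309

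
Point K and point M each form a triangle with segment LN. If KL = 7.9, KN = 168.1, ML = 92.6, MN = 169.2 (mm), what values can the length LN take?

From triangle KLN: |7.9 − 168.1| < LN < 7.9 + 168.1, i.e. 160.2 < LN < 176.0.
From triangle MLN: 76.6 < LN < 261.8.
Both must hold, so LN lies in the intersection.

160.2 < LN < 176.0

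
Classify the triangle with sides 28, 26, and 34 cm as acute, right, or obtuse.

Compare the square of the longest side to the sum of squares of the other two: 26² + 28² = 1460 > 1156 = 34².

acute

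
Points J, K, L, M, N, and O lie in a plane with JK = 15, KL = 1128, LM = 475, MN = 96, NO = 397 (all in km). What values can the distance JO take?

The maximum is all hops collinear in one direction: 15 + 1128 + 475 + 96 + 397 = 2111.
The longest hop is 1128; the others sum to 983. Folding the others back against it leaves at least 1128 − 983 = 145.

145 ≤ JO ≤ 2111 km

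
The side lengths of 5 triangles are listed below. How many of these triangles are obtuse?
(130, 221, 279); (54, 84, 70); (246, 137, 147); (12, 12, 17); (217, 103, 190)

4

(130,221,279): 130²+221² = 65741 < 77841 = 279² → obtuse
(54,84,70): 54²+70² = 7816 > 7056 = 84² → acute
(246,137,147): 137²+147² = 40378 < 60516 = 246² → obtuse
(12,12,17): 12²+12² = 288 < 289 = 17² → obtuse
(217,103,190): 103²+190² = 46709 < 47089 = 217² → obtuse
4 of the 5 are obtuse.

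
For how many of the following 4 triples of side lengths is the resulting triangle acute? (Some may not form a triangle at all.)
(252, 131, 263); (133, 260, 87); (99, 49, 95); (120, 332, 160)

(252,131,263): 131²+252² = 80665 > 69169 = 263² → acute
(133,260,87): 87+133 ≤ 260, not a triangle
(99,49,95): 49²+95² = 11426 > 9801 = 99² → acute
(120,332,160): 120+160 ≤ 332, not a triangle
2 of the 4 are acute.

2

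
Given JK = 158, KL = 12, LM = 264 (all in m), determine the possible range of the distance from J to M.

94 ≤ JM ≤ 434 m

The maximum is all hops collinear in one direction: 158 + 12 + 264 = 434.
The longest hop is 264; the others sum to 170. Folding the others back against it leaves at least 264 − 170 = 94.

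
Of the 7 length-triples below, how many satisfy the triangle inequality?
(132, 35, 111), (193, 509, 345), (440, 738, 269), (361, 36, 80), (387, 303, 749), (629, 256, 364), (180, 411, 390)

3

(35,111,132): 35+111 > 132 → valid
(193,345,509): 193+345 > 509 → valid
(269,440,738): 269+440 ≤ 738 → not valid
(36,80,361): 36+80 ≤ 361 → not valid
(303,387,749): 303+387 ≤ 749 → not valid
(256,364,629): 256+364 ≤ 629 → not valid
(180,390,411): 180+390 > 411 → valid
3 of the 7 triples form a triangle.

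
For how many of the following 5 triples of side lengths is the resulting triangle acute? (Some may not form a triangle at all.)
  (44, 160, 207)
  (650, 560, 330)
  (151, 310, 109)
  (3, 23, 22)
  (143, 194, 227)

(44,160,207): 44+160 ≤ 207, not a triangle
(650,560,330): 330²+560² = 422500 = 650² → right
(151,310,109): 109+151 ≤ 310, not a triangle
(3,23,22): 3²+22² = 493 < 529 = 23² → obtuse
(143,194,227): 143²+194² = 58085 > 51529 = 227² → acute
1 of the 5 is acute.

1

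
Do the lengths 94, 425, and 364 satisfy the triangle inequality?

Yes

The longest side is 425, and the other two sum to 458.
Since 458 > 425, the triangle inequality holds.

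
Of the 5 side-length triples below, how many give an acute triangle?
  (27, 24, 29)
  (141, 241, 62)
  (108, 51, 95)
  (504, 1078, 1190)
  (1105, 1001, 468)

(27,24,29): 24²+27² = 1305 > 841 = 29² → acute
(141,241,62): 62+141 ≤ 241, not a triangle
(108,51,95): 51²+95² = 11626 < 11664 = 108² → obtuse
(504,1078,1190): 504²+1078² = 1416100 = 1190² → right
(1105,1001,468): 468²+1001² = 1221025 = 1105² → right
1 of the 5 is acute.

1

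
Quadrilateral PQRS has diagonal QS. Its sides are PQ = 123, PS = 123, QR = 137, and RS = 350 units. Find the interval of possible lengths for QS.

From triangle PQS: |123 − 123| < QS < 123 + 123, i.e. 0 < QS < 246.
From triangle RQS: 213 < QS < 487.
Both must hold, so QS lies in the intersection.

213 < QS < 246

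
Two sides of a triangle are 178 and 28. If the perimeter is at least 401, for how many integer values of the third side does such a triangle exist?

11

Triangle inequality: 150 < x < 206. Perimeter ≥ 401 gives x ≥ 401 − 178 − 28 = 195.
So 195 ≤ x < 206; integers 195 through 205: 11 values.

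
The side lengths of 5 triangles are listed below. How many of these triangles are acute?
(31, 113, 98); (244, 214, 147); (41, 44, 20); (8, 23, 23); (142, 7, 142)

(31,113,98): 31²+98² = 10565 < 12769 = 113² → obtuse
(244,214,147): 147²+214² = 67405 > 59536 = 244² → acute
(41,44,20): 20²+41² = 2081 > 1936 = 44² → acute
(8,23,23): 8²+23² = 593 > 529 = 23² → acute
(142,7,142): 7²+142² = 20213 > 20164 = 142² → acute
4 of the 5 are acute.

4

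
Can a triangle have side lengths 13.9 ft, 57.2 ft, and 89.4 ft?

The longest side is 89.4, but the other two sum to only 71.1.
71.1 < 89.4, so the triangle inequality fails.

No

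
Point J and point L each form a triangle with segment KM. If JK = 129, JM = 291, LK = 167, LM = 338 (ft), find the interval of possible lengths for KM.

From triangle JKM: |129 − 291| < KM < 129 + 291, i.e. 162 < KM < 420.
From triangle LKM: 171 < KM < 505.
Both must hold, so KM lies in the intersection.

171 < KM < 420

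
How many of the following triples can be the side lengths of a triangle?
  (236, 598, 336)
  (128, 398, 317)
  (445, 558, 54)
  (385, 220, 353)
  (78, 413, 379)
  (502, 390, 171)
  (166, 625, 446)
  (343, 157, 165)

(236,336,598): 236+336 ≤ 598 → not valid
(128,317,398): 128+317 > 398 → valid
(54,445,558): 54+445 ≤ 558 → not valid
(220,353,385): 220+353 > 385 → valid
(78,379,413): 78+379 > 413 → valid
(171,390,502): 171+390 > 502 → valid
(166,446,625): 166+446 ≤ 625 → not valid
(157,165,343): 157+165 ≤ 343 → not valid
4 of the 8 triples form a triangle.

4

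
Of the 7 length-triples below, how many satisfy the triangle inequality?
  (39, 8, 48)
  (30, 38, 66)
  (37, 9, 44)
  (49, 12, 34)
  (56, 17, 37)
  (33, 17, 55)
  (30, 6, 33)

(8,39,48): 8+39 ≤ 48 → not valid
(30,38,66): 30+38 > 66 → valid
(9,37,44): 9+37 > 44 → valid
(12,34,49): 12+34 ≤ 49 → not valid
(17,37,56): 17+37 ≤ 56 → not valid
(17,33,55): 17+33 ≤ 55 → not valid
(6,30,33): 6+30 > 33 → valid
3 of the 7 triples form a triangle.

3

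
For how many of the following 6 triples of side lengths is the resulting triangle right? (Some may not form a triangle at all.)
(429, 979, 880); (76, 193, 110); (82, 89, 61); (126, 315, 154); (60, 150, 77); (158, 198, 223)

(429,979,880): 429²+880² = 958441 = 979² → right
(76,193,110): 76+110 ≤ 193, not a triangle
(82,89,61): 61²+82² = 10445 > 7921 = 89² → acute
(126,315,154): 126+154 ≤ 315, not a triangle
(60,150,77): 60+77 ≤ 150, not a triangle
(158,198,223): 158²+198² = 64168 > 49729 = 223² → acute
1 of the 6 is right.

1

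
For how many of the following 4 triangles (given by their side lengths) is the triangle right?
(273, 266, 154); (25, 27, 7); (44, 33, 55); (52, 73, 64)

1

(273,266,154): 154²+266² = 94472 > 74529 = 273² → acute
(25,27,7): 7²+25² = 674 < 729 = 27² → obtuse
(44,33,55): 33²+44² = 3025 = 55² → right
(52,73,64): 52²+64² = 6800 > 5329 = 73² → acute
1 of the 4 is right.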